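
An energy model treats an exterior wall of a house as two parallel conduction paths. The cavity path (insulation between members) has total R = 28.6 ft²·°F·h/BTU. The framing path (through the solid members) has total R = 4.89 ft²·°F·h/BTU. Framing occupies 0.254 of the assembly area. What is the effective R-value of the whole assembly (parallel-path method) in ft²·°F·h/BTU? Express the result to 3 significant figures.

U_eff = 0.746/28.6 + 0.254/4.89 = 0.02608 + 0.05194 = 0.07803
R_eff = 1/U_eff = 12.82 ft²·°F·h/BTU

12.8 ft²·°F·h/BTU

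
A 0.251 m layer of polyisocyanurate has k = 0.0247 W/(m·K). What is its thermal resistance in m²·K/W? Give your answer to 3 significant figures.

R = L/k = 0.251/0.0247 = 10.16 m²·K/W

10.2 m²·K/W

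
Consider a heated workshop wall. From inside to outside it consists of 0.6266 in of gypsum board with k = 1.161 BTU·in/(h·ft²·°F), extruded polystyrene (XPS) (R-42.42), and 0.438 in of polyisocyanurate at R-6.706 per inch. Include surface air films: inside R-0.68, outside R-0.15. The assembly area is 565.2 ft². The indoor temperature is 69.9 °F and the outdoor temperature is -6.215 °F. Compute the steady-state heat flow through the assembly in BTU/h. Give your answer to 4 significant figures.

920.7 BTU/h

0.6266/1.161 = 0.53971
0.438 × 6.706 = 2.9372
R_total = 0.68 + 0.53971 + 42.42 + 2.9372 + 0.15 = 46.727 ft²·°F·h/BTU
Q = A·ΔT/R = 565.2 × (69.9 − (-6.215)) / 46.727 = 920.67 BTU/h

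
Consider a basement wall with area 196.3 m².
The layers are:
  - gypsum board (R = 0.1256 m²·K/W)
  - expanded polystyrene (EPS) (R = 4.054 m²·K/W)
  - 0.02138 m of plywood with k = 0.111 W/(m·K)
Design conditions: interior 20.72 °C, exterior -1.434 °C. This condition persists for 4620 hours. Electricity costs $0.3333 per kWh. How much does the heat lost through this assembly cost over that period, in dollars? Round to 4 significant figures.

1532 dollars

0.02138/0.111 = 0.19261
R_total = 0.1256 + 4.054 + 0.19261 = 4.3722 m²·K/W
Q = 196.3 × (20.72 − (-1.434)) / 4.3722 = 994.65 W
E = 994.65 W × 4620 h / 1000 = 4595.3 kWh
Cost = 4595.3 × 0.3333 = $1531.6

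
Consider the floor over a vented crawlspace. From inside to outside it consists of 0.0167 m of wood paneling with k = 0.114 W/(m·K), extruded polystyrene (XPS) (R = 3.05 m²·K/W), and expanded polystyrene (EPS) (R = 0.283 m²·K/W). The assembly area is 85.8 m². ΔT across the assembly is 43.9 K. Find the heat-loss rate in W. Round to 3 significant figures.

0.0167/0.114 = 0.1465
R_total = 0.1465 + 3.05 + 0.283 = 3.479 m²·K/W
Q = A·ΔT/R = 85.8 × 43.9 / 3.479 = 1083 W

1080 W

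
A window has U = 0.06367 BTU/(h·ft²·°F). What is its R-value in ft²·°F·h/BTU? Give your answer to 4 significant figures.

R = 1/U = 1/0.06367 = 15.706

15.71 ft²·°F·h/BTU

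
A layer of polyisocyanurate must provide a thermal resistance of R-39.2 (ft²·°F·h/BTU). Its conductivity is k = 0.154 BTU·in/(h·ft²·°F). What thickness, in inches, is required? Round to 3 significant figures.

L = R × k = 39.2 × 0.154 = 6.037 in

6.04 in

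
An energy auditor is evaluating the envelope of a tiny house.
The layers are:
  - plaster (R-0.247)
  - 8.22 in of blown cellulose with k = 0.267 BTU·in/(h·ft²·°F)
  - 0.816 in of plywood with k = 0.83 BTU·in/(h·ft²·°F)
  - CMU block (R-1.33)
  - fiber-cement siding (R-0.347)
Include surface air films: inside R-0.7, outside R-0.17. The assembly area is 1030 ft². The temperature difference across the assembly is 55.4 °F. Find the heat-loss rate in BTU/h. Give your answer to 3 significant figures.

8.22/0.267 = 30.79
0.816/0.83 = 0.9831
R_total = 0.7 + 0.247 + 30.79 + 0.9831 + 1.33 + 0.347 + 0.17 = 34.56 ft²·°F·h/BTU
Q = A·ΔT/R = 1030 × 55.4 / 34.56 = 1651 BTU/h

1650 BTU/h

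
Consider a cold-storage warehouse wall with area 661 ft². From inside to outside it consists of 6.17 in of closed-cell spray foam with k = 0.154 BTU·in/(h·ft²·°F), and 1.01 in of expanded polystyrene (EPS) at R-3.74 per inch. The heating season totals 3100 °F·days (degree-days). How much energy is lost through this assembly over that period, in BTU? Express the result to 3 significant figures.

1120000 BTU

6.17/0.154 = 40.06
1.01 × 3.74 = 3.777
R_total = 40.06 + 3.777 = 43.84 ft²·°F·h/BTU
E = A × HDD × 24 / R = 661 × 3100 × 24 / 43.84 = 1122000 BTU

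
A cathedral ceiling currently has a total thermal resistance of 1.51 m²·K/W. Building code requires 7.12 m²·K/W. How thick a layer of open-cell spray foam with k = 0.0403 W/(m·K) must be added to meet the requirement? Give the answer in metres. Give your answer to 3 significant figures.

0.226 m

ΔR = 7.12 − 1.51 = 5.61 m²·K/W
L = ΔR × k = 5.61 × 0.0403 = 0.2261 m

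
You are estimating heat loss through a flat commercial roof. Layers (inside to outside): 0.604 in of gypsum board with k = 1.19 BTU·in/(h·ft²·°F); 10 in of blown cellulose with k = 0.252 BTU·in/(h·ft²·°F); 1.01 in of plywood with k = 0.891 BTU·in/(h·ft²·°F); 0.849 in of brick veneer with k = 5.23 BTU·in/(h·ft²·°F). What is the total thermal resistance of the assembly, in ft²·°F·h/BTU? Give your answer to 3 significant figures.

41.5 ft²·°F·h/BTU

0.604/1.19 = 0.5076
10/0.252 = 39.68
1.01/0.891 = 1.134
0.849/5.23 = 0.1623
R_total = 0.5076 + 39.68 + 1.134 + 0.1623 = 41.49 ft²·°F·h/BTU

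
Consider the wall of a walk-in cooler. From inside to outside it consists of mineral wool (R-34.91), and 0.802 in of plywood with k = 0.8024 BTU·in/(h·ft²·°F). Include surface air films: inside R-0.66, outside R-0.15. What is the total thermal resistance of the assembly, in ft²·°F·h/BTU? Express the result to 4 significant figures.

0.802/0.8024 = 0.9995
R_total = 0.66 + 34.91 + 0.9995 + 0.15 = 36.72 ft²·°F·h/BTU

36.72 ft²·°F·h/BTU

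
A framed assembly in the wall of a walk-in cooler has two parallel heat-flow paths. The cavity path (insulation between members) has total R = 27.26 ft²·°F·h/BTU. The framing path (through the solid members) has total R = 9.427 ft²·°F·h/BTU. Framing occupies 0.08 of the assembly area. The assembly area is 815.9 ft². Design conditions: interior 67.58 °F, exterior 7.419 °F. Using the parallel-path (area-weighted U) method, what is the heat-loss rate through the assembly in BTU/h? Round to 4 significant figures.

2073 BTU/h

U_eff = 0.92/27.26 + 0.08/9.427 = 0.033749 + 0.0084863 = 0.042235
R_eff = 1/U_eff = 23.677 ft²·°F·h/BTU
Q = 815.9 × (67.58 − 7.419) / 23.677 = 2073.1 BTU/h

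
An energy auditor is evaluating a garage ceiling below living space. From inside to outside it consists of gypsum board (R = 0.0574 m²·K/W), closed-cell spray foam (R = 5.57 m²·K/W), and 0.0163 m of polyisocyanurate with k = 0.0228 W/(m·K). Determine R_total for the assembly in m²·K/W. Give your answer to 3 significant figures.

0.0163/0.0228 = 0.7149
R_total = 0.0574 + 5.57 + 0.7149 = 6.342 m²·K/W

6.34 m²·K/W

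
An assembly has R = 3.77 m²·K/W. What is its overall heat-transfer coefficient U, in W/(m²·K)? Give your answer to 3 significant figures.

0.265 W/(m²·K)

U = 1/R = 1/3.77 = 0.2653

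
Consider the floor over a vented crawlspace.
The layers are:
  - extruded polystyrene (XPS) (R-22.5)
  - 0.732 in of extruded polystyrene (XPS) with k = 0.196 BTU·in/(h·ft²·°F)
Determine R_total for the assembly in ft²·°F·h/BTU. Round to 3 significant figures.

26.2 ft²·°F·h/BTU

0.732/0.196 = 3.735
R_total = 22.5 + 3.735 = 26.23 ft²·°F·h/BTU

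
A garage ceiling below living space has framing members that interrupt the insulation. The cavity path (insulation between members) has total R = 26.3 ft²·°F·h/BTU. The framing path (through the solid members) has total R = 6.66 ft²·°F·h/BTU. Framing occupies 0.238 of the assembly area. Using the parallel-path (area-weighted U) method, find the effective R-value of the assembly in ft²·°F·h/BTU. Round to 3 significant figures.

U_eff = 0.762/26.3 + 0.238/6.66 = 0.02897 + 0.03574 = 0.06471
R_eff = 1/U_eff = 15.45 ft²·°F·h/BTU

15.5 ft²·°F·h/BTU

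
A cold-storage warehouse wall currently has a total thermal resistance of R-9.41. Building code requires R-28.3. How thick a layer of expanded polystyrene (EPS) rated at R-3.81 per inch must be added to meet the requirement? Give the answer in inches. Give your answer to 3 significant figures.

ΔR = 28.3 − 9.41 = 18.89 ft²·°F·h/BTU
L = ΔR / (R/in) = 18.89/3.81 = 4.958 in

4.96 in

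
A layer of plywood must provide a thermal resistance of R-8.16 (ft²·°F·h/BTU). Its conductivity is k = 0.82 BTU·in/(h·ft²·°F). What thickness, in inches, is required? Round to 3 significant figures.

6.69 in

L = R × k = 8.16 × 0.82 = 6.691 in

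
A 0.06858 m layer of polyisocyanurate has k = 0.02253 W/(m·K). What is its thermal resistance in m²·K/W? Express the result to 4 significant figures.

3.044 m²·K/W

R = L/k = 0.06858/0.02253 = 3.0439 m²·K/W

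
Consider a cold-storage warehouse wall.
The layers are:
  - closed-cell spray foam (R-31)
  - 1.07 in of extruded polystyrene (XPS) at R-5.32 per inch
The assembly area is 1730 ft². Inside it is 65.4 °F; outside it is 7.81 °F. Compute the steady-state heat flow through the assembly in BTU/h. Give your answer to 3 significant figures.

2720 BTU/h

1.07 × 5.32 = 5.692
R_total = 31 + 5.692 = 36.69 ft²·°F·h/BTU
Q = A·ΔT/R = 1730 × (65.4 − 7.81) / 36.69 = 2715 BTU/h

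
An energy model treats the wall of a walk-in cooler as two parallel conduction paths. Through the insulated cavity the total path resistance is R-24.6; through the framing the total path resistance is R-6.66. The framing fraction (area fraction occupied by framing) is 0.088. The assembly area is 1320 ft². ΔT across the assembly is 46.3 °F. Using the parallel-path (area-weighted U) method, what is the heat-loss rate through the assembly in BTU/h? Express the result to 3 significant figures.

U_eff = 0.912/24.6 + 0.088/6.66 = 0.03707 + 0.01321 = 0.05029
R_eff = 1/U_eff = 19.89 ft²·°F·h/BTU
Q = 1320 × 46.3 / 19.89 = 3073 BTU/h

3070 BTU/h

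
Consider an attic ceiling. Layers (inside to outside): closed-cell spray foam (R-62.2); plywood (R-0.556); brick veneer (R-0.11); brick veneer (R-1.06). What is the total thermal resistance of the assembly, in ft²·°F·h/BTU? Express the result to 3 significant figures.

R_total = 62.2 + 0.556 + 0.11 + 1.06 = 63.93 ft²·°F·h/BTU

63.9 ft²·°F·h/BTU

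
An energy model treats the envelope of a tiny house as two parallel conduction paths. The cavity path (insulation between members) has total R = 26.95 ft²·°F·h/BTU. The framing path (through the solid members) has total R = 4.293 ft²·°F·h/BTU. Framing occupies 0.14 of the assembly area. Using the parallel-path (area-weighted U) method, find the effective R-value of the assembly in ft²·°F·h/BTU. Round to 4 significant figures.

U_eff = 0.86/26.95 + 0.14/4.293 = 0.031911 + 0.032611 = 0.064522
R_eff = 1/U_eff = 15.499 ft²·°F·h/BTU

15.50 ft²·°F·h/BTU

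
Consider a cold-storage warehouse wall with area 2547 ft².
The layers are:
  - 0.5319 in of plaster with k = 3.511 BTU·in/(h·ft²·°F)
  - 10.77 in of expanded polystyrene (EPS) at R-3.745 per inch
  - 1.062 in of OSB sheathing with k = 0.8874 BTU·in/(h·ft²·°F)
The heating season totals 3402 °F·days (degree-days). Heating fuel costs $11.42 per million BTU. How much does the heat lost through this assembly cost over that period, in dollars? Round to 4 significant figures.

56.98 dollars

0.5319/3.511 = 0.1515
10.77 × 3.745 = 40.334
1.062/0.8874 = 1.1968
R_total = 0.1515 + 40.334 + 1.1968 = 41.682 ft²·°F·h/BTU
E = A × HDD × 24 / R = 2547 × 3402 × 24 / 41.682 = 4989200 BTU
Cost = 4989200/10⁶ × 11.42 = $56.976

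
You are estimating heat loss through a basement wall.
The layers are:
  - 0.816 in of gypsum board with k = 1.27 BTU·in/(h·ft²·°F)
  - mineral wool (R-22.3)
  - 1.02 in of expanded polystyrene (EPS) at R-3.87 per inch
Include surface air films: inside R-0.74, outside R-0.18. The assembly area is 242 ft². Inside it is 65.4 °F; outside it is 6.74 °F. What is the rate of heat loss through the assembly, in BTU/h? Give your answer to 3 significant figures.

0.816/1.27 = 0.6425
1.02 × 3.87 = 3.947
R_total = 0.74 + 0.6425 + 22.3 + 3.947 + 0.18 = 27.81 ft²·°F·h/BTU
Q = A·ΔT/R = 242 × (65.4 − 6.74) / 27.81 = 510.5 BTU/h

510 BTU/h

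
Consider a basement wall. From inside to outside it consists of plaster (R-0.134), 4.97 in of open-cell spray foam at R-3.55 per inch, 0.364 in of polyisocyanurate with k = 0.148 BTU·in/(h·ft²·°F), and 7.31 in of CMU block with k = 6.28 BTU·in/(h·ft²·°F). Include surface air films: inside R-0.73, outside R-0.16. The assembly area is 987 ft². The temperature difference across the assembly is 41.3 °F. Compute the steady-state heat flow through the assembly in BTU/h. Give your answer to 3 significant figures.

1830 BTU/h

4.97 × 3.55 = 17.64
0.364/0.148 = 2.459
7.31/6.28 = 1.164
R_total = 0.73 + 0.134 + 17.64 + 2.459 + 1.164 + 0.16 = 22.29 ft²·°F·h/BTU
Q = A·ΔT/R = 987 × 41.3 / 22.29 = 1829 BTU/h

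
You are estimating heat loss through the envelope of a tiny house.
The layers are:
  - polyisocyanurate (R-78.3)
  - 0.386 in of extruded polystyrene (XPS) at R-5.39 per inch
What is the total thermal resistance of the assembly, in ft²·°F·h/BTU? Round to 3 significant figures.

80.4 ft²·°F·h/BTU

0.386 × 5.39 = 2.081
R_total = 78.3 + 2.081 = 80.38 ft²·°F·h/BTU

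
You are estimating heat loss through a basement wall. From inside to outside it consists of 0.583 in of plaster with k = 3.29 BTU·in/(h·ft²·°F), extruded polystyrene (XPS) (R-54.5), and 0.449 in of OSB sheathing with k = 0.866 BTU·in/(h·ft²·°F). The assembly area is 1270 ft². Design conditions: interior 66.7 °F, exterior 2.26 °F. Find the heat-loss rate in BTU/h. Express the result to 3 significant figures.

0.583/3.29 = 0.1772
0.449/0.866 = 0.5185
R_total = 0.1772 + 54.5 + 0.5185 = 55.2 ft²·°F·h/BTU
Q = A·ΔT/R = 1270 × (66.7 − 2.26) / 55.2 = 1483 BTU/h

1480 BTU/h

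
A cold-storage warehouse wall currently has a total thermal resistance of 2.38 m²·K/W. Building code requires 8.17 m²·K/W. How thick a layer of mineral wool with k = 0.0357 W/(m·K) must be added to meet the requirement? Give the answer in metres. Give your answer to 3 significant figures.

ΔR = 8.17 − 2.38 = 5.79 m²·K/W
L = ΔR × k = 5.79 × 0.0357 = 0.2067 m

0.207 m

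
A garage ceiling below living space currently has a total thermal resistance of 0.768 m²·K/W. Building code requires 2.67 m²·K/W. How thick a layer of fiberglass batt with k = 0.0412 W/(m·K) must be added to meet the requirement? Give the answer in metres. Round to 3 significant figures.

0.0784 m

ΔR = 2.67 − 0.768 = 1.902 m²·K/W
L = ΔR × k = 1.902 × 0.0412 = 0.07836 m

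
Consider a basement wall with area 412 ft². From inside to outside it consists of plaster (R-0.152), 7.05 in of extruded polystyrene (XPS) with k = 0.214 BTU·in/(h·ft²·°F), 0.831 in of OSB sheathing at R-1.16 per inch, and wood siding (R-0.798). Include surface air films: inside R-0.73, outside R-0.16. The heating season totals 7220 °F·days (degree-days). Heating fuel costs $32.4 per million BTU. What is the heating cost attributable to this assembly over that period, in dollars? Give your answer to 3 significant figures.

64.7 dollars

7.05/0.214 = 32.94
0.831 × 1.16 = 0.964
R_total = 0.73 + 0.152 + 32.94 + 0.964 + 0.798 + 0.16 = 35.75 ft²·°F·h/BTU
E = A × HDD × 24 / R = 412 × 7220 × 24 / 35.75 = 1997000 BTU
Cost = 1997000/10⁶ × 32.4 = $64.71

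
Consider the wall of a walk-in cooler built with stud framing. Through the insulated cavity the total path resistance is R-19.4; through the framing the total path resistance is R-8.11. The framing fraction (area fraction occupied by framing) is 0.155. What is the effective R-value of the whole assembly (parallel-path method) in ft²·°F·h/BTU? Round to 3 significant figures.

16.0 ft²·°F·h/BTU

U_eff = 0.845/19.4 + 0.155/8.11 = 0.04356 + 0.01911 = 0.06267
R_eff = 1/U_eff = 15.96 ft²·°F·h/BTU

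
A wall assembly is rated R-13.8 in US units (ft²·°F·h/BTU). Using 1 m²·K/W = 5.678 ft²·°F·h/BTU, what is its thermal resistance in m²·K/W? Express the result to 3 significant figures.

R_SI = 13.8/5.678 = 2.43

2.43 m²·K/W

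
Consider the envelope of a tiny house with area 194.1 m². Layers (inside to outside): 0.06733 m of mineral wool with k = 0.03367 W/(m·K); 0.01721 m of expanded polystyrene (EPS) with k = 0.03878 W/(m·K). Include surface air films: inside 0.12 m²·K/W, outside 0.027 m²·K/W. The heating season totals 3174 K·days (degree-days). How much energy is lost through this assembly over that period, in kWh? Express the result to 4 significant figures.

0.06733/0.03367 = 1.9997
0.01721/0.03878 = 0.44379
R_total = 0.12 + 1.9997 + 0.44379 + 0.027 = 2.5905 m²·K/W
E = A × HDD × 24 / R / 1000 = 194.1 × 3174 × 24 / 2.5905 / 1000 = 5707.7 kWh

5708 kWh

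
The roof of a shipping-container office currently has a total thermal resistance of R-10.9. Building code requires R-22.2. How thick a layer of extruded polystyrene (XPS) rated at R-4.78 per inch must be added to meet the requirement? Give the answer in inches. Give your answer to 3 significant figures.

ΔR = 22.2 − 10.9 = 11.3 ft²·°F·h/BTU
L = ΔR / (R/in) = 11.3/4.78 = 2.364 in

2.36 in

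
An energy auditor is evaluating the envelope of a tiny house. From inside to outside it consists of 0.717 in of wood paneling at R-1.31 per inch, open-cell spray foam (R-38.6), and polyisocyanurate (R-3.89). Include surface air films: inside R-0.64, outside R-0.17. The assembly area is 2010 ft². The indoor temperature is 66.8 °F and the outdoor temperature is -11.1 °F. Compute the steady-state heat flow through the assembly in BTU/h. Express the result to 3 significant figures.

3540 BTU/h

0.717 × 1.31 = 0.9393
R_total = 0.64 + 0.9393 + 38.6 + 3.89 + 0.17 = 44.24 ft²·°F·h/BTU
Q = A·ΔT/R = 2010 × (66.8 − (-11.1)) / 44.24 = 3539 BTU/h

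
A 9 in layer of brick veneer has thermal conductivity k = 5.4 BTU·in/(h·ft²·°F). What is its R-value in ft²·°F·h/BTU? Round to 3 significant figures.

R = L/k = 9/5.4 = 1.667 ft²·°F·h/BTU

1.67 ft²·°F·h/BTU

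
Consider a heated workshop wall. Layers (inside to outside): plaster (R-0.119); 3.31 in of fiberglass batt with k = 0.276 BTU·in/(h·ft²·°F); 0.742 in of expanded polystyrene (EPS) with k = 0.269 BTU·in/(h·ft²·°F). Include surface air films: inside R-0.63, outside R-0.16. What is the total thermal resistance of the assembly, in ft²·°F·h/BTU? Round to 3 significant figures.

3.31/0.276 = 11.99
0.742/0.269 = 2.758
R_total = 0.63 + 0.119 + 11.99 + 2.758 + 0.16 = 15.66 ft²·°F·h/BTU

15.7 ft²·°F·h/BTU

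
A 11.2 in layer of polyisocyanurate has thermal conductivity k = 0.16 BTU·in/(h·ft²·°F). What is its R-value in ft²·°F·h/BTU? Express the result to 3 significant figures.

70.0 ft²·°F·h/BTU

R = L/k = 11.2/0.16 = 70 ft²·°F·h/BTU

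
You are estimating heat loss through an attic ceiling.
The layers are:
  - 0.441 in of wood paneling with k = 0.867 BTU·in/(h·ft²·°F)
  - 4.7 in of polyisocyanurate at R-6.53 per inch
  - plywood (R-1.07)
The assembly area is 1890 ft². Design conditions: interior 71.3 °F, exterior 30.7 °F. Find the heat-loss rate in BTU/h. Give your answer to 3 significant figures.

2380 BTU/h

0.441/0.867 = 0.5087
4.7 × 6.53 = 30.69
R_total = 0.5087 + 30.69 + 1.07 = 32.27 ft²·°F·h/BTU
Q = A·ΔT/R = 1890 × (71.3 − 30.7) / 32.27 = 2378 BTU/h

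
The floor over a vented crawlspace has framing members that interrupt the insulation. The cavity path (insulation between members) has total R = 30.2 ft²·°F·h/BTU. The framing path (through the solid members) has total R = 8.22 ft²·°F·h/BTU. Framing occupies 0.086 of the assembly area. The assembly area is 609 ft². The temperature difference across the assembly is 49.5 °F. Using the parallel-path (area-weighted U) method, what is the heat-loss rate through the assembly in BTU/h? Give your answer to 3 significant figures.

U_eff = 0.914/30.2 + 0.086/8.22 = 0.03026 + 0.01046 = 0.04073
R_eff = 1/U_eff = 24.55 ft²·°F·h/BTU
Q = 609 × 49.5 / 24.55 = 1228 BTU/h

1230 BTU/h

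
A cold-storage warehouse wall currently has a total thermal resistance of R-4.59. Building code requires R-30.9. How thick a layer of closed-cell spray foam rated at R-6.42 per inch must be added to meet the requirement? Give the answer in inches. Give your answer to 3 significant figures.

ΔR = 30.9 − 4.59 = 26.31 ft²·°F·h/BTU
L = ΔR / (R/in) = 26.31/6.42 = 4.098 in

4.10 in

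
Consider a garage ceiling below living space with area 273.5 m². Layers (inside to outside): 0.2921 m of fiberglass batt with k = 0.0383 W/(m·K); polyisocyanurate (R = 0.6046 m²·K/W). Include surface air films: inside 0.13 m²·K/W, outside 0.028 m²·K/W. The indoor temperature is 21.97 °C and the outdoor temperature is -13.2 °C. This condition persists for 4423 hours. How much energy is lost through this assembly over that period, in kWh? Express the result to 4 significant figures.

0.2921/0.0383 = 7.6266
R_total = 0.13 + 7.6266 + 0.6046 + 0.028 = 8.3892 m²·K/W
Q = 273.5 × (21.97 − (-13.2)) / 8.3892 = 1146.6 W
E = 1146.6 W × 4423 h / 1000 = 5071.4 kWh

5071 kWh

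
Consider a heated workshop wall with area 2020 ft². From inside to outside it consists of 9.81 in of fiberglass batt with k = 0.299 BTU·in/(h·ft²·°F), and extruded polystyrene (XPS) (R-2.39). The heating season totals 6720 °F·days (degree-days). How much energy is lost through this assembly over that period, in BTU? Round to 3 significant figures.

9260000 BTU

9.81/0.299 = 32.81
R_total = 32.81 + 2.39 = 35.2 ft²·°F·h/BTU
E = A × HDD × 24 / R = 2020 × 6720 × 24 / 35.2 = 9255000 BTU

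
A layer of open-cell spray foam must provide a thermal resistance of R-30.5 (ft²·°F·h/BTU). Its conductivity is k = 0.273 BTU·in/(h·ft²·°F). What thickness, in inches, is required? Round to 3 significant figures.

L = R × k = 30.5 × 0.273 = 8.327 in

8.33 in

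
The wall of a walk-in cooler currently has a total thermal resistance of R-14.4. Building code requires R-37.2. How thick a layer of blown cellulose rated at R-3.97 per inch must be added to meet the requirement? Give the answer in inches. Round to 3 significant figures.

ΔR = 37.2 − 14.4 = 22.8 ft²·°F·h/BTU
L = ΔR / (R/in) = 22.8/3.97 = 5.743 in

5.74 in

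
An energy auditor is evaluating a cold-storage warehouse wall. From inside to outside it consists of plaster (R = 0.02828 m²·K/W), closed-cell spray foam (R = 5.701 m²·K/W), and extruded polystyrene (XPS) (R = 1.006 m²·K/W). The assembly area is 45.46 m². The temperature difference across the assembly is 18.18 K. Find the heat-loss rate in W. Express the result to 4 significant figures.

R_total = 0.02828 + 5.701 + 1.006 = 6.7353 m²·K/W
Q = A·ΔT/R = 45.46 × 18.18 / 6.7353 = 122.71 W

122.7 W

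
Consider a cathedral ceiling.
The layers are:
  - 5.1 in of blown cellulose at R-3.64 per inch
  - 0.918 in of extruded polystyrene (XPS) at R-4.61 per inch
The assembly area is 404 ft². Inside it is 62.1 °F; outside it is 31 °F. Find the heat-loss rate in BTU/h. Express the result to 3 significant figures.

5.1 × 3.64 = 18.56
0.918 × 4.61 = 4.232
R_total = 18.56 + 4.232 = 22.8 ft²·°F·h/BTU
Q = A·ΔT/R = 404 × (62.1 − 31) / 22.8 = 551.2 BTU/h

551 BTU/h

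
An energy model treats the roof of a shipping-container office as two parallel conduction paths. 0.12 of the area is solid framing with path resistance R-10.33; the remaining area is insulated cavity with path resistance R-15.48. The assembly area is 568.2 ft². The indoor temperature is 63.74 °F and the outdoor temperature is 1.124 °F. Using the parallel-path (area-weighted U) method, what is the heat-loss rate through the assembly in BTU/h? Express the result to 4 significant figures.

U_eff = 0.88/15.48 + 0.12/10.33 = 0.056848 + 0.011617 = 0.068464
R_eff = 1/U_eff = 14.606 ft²·°F·h/BTU
Q = 568.2 × (63.74 − 1.124) / 14.606 = 2435.8 BTU/h

2436 BTU/h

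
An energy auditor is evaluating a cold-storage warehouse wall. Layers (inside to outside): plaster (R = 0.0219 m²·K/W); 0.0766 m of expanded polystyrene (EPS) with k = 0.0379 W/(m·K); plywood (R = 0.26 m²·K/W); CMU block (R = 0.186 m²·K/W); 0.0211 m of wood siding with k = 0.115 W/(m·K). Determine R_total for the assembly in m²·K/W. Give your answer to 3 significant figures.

0.0766/0.0379 = 2.021
0.0211/0.115 = 0.1835
R_total = 0.0219 + 2.021 + 0.26 + 0.186 + 0.1835 = 2.672 m²·K/W

2.67 m²·K/W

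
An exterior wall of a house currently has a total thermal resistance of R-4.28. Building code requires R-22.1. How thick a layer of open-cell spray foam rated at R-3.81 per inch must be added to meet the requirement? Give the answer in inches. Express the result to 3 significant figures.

ΔR = 22.1 − 4.28 = 17.82 ft²·°F·h/BTU
L = ΔR / (R/in) = 17.82/3.81 = 4.677 in

4.68 in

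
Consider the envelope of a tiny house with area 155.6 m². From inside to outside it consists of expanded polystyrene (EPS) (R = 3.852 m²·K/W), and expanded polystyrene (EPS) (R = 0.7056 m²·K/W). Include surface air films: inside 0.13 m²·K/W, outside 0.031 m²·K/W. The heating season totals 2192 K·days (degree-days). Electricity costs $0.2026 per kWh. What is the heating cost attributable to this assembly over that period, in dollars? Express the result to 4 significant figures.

351.5 dollars

R_total = 0.13 + 3.852 + 0.7056 + 0.031 = 4.7186 m²·K/W
E = A × HDD × 24 / R / 1000 = 155.6 × 2192 × 24 / 4.7186 / 1000 = 1734.8 kWh
Cost = 1734.8 × 0.2026 = $351.47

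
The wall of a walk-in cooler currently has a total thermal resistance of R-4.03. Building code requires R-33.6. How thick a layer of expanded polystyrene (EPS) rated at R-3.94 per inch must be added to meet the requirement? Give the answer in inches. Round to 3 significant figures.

ΔR = 33.6 − 4.03 = 29.57 ft²·°F·h/BTU
L = ΔR / (R/in) = 29.57/3.94 = 7.505 in

7.51 in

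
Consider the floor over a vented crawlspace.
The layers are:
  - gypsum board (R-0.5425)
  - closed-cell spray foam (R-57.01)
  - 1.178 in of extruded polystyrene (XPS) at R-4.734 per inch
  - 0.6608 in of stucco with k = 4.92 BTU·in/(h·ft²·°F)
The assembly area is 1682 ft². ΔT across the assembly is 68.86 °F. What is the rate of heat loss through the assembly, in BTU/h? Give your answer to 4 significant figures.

1831 BTU/h

1.178 × 4.734 = 5.5767
0.6608/4.92 = 0.13431
R_total = 0.5425 + 57.01 + 5.5767 + 0.13431 = 63.263 ft²·°F·h/BTU
Q = A·ΔT/R = 1682 × 68.86 / 63.263 = 1830.8 BTU/h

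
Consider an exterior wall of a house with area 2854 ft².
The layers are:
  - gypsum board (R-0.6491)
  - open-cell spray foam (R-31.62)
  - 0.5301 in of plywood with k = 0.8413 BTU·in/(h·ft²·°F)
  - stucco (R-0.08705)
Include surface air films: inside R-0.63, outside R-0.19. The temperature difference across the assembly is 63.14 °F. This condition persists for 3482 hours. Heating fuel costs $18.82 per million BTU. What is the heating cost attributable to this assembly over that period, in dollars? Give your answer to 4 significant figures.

0.5301/0.8413 = 0.6301
R_total = 0.63 + 0.6491 + 31.62 + 0.6301 + 0.08705 + 0.19 = 33.806 ft²·°F·h/BTU
Q = 2854 × 63.14 / 33.806 = 5330.4 BTU/h
E = 5330.4 × 3482 = 18561000 BTU
Cost = 18561000/10⁶ × 18.82 = $349.31

349.3 dollars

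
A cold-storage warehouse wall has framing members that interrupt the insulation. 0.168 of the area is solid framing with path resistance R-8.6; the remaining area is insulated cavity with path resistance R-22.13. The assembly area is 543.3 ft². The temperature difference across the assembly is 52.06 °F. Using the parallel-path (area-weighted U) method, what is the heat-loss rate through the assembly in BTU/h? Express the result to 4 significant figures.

U_eff = 0.832/22.13 + 0.168/8.6 = 0.037596 + 0.019535 = 0.057131
R_eff = 1/U_eff = 17.504 ft²·°F·h/BTU
Q = 543.3 × 52.06 / 17.504 = 1615.9 BTU/h

1616 BTU/h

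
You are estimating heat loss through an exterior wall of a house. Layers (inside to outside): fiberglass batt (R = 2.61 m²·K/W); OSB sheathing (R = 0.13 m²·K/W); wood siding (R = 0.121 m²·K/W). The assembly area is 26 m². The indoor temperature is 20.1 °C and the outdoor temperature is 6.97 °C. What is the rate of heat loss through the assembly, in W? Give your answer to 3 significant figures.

R_total = 2.61 + 0.13 + 0.121 = 2.861 m²·K/W
Q = A·ΔT/R = 26 × (20.1 − 6.97) / 2.861 = 119.3 W

119 W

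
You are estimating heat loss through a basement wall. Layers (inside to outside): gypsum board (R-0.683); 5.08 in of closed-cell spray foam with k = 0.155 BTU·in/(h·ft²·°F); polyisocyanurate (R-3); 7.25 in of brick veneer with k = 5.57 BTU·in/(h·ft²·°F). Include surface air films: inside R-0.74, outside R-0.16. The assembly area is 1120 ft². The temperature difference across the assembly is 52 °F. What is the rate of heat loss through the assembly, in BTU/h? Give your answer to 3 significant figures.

5.08/0.155 = 32.77
7.25/5.57 = 1.302
R_total = 0.74 + 0.683 + 32.77 + 3 + 1.302 + 0.16 = 38.66 ft²·°F·h/BTU
Q = A·ΔT/R = 1120 × 52 / 38.66 = 1507 BTU/h

1510 BTU/h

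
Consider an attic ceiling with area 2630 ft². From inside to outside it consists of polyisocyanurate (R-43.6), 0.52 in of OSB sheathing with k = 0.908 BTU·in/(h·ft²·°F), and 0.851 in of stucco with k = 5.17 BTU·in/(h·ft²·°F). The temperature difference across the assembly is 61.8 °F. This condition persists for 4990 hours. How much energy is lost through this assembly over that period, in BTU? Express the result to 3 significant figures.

0.52/0.908 = 0.5727
0.851/5.17 = 0.1646
R_total = 43.6 + 0.5727 + 0.1646 = 44.34 ft²·°F·h/BTU
Q = 2630 × 61.8 / 44.34 = 3666 BTU/h
E = 3666 × 4990 = 18290000 BTU

18300000 BTU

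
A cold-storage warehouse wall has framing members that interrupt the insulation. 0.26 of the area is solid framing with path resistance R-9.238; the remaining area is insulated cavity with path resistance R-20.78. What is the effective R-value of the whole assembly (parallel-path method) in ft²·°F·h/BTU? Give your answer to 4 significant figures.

15.68 ft²·°F·h/BTU

U_eff = 0.74/20.78 + 0.26/9.238 = 0.035611 + 0.028145 = 0.063756
R_eff = 1/U_eff = 15.685 ft²·°F·h/BTU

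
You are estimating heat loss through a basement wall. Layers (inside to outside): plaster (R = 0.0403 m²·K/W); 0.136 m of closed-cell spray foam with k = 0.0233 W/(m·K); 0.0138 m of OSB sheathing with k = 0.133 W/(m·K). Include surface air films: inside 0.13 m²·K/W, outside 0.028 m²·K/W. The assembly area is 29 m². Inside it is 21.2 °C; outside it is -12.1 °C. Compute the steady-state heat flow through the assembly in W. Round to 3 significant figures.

157 W

0.136/0.0233 = 5.837
0.0138/0.133 = 0.1038
R_total = 0.13 + 0.0403 + 5.837 + 0.1038 + 0.028 = 6.139 m²·K/W
Q = A·ΔT/R = 29 × (21.2 − (-12.1)) / 6.139 = 157.3 W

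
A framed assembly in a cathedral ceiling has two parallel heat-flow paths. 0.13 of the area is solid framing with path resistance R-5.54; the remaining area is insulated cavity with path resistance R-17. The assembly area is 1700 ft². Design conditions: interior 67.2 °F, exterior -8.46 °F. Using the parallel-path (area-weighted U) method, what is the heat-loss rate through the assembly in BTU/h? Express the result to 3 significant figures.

9600 BTU/h

U_eff = 0.87/17 + 0.13/5.54 = 0.05118 + 0.02347 = 0.07464
R_eff = 1/U_eff = 13.4 ft²·°F·h/BTU
Q = 1700 × (67.2 − (-8.46)) / 13.4 = 9601 BTU/h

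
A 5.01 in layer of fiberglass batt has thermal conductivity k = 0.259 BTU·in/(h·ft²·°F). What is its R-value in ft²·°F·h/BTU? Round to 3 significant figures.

R = L/k = 5.01/0.259 = 19.34 ft²·°F·h/BTU

19.3 ft²·°F·h/BTU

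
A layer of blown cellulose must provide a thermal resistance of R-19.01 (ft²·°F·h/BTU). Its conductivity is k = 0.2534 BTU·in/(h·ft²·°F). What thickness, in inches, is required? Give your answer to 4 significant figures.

L = R × k = 19.01 × 0.2534 = 4.8171 in

4.817 in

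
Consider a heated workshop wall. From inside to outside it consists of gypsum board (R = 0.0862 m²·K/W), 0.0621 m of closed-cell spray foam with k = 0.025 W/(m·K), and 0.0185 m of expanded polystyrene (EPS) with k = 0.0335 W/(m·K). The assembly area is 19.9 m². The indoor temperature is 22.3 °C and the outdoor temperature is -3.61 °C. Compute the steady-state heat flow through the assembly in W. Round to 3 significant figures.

0.0621/0.025 = 2.484
0.0185/0.0335 = 0.5522
R_total = 0.0862 + 2.484 + 0.5522 = 3.122 m²·K/W
Q = A·ΔT/R = 19.9 × (22.3 − (-3.61)) / 3.122 = 165.1 W

165 W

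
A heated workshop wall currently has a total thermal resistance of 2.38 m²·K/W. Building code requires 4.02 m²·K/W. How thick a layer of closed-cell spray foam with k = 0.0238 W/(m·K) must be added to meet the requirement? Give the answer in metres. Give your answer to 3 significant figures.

ΔR = 4.02 − 2.38 = 1.64 m²·K/W
L = ΔR × k = 1.64 × 0.0238 = 0.03903 m

0.0390 m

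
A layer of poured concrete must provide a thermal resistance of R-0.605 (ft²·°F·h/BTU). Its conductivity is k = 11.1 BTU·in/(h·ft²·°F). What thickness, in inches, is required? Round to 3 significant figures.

L = R × k = 0.605 × 11.1 = 6.715 in

6.72 in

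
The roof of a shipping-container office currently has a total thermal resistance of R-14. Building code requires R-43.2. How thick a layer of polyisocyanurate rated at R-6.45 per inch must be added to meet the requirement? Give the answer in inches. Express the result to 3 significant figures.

4.53 in

ΔR = 43.2 − 14 = 29.2 ft²·°F·h/BTU
L = ΔR / (R/in) = 29.2/6.45 = 4.527 in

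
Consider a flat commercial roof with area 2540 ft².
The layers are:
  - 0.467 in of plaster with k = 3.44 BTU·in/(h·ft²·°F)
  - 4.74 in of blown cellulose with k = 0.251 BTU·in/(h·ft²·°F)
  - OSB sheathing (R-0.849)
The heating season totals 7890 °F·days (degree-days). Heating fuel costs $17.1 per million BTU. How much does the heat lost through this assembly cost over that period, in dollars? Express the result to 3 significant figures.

414 dollars

0.467/3.44 = 0.1358
4.74/0.251 = 18.88
R_total = 0.1358 + 18.88 + 0.849 = 19.87 ft²·°F·h/BTU
E = A × HDD × 24 / R = 2540 × 7890 × 24 / 19.87 = 24210000 BTU
Cost = 24210000/10⁶ × 17.1 = $413.9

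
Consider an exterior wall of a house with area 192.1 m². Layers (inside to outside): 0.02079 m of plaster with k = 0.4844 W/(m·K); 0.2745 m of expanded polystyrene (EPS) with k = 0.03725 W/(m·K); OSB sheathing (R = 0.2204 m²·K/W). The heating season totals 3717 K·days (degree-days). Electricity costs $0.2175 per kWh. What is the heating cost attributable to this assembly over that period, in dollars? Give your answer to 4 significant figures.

0.02079/0.4844 = 0.042919
0.2745/0.03725 = 7.3691
R_total = 0.042919 + 7.3691 + 0.2204 = 7.6324 m²·K/W
E = A × HDD × 24 / R / 1000 = 192.1 × 3717 × 24 / 7.6324 / 1000 = 2245.3 kWh
Cost = 2245.3 × 0.2175 = $488.34

488.3 dollars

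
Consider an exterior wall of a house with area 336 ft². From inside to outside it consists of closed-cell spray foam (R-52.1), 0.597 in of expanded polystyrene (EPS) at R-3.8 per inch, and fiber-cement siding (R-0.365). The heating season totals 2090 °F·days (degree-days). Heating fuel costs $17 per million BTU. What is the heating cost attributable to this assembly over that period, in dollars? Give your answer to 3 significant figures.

5.23 dollars

0.597 × 3.8 = 2.269
R_total = 52.1 + 2.269 + 0.365 = 54.73 ft²·°F·h/BTU
E = A × HDD × 24 / R = 336 × 2090 × 24 / 54.73 = 307900 BTU
Cost = 307900/10⁶ × 17 = $5.235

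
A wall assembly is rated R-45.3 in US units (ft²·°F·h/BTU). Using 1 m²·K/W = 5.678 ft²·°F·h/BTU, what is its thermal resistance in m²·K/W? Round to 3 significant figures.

R_SI = 45.3/5.678 = 7.978

7.98 m²·K/W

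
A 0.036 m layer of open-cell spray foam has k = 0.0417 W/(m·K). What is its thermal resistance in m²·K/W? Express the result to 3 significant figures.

0.863 m²·K/W

R = L/k = 0.036/0.0417 = 0.8633 m²·K/W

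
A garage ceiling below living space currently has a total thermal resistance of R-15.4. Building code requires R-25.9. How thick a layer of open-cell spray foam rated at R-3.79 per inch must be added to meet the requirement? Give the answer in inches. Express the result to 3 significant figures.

ΔR = 25.9 − 15.4 = 10.5 ft²·°F·h/BTU
L = ΔR / (R/in) = 10.5/3.79 = 2.77 in

2.77 in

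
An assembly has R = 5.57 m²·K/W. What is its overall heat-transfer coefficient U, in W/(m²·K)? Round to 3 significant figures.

0.180 W/(m²·K)

U = 1/R = 1/5.57 = 0.1795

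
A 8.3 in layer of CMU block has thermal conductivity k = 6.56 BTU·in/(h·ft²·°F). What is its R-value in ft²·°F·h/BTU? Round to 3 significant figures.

R = L/k = 8.3/6.56 = 1.265 ft²·°F·h/BTU

1.27 ft²·°F·h/BTU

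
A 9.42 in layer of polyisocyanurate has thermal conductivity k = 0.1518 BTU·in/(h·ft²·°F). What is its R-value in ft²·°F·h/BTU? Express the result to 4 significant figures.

R = L/k = 9.42/0.1518 = 62.055 ft²·°F·h/BTU

62.06 ft²·°F·h/BTU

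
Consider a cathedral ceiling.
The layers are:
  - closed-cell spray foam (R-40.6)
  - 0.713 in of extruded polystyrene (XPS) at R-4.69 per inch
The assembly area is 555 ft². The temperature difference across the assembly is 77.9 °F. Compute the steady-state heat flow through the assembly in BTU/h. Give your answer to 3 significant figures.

0.713 × 4.69 = 3.344
R_total = 40.6 + 3.344 = 43.94 ft²·°F·h/BTU
Q = A·ΔT/R = 555 × 77.9 / 43.94 = 983.9 BTU/h

984 BTU/h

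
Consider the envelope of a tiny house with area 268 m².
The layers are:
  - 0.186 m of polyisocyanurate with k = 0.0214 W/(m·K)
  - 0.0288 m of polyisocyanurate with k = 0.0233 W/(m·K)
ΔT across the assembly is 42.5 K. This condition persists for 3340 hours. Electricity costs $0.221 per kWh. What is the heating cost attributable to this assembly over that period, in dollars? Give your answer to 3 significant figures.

847 dollars

0.186/0.0214 = 8.692
0.0288/0.0233 = 1.236
R_total = 8.692 + 1.236 = 9.928 m²·K/W
Q = 268 × 42.5 / 9.928 = 1147 W
E = 1147 W × 3340 h / 1000 = 3832 kWh
Cost = 3832 × 0.221 = $846.9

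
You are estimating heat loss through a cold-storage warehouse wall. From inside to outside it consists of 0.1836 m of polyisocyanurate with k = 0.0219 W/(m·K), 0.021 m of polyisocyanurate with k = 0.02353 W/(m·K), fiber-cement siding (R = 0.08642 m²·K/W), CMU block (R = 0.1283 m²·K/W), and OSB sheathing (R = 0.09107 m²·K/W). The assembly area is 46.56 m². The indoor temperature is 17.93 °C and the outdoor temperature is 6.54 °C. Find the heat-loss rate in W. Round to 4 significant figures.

0.1836/0.0219 = 8.3836
0.021/0.02353 = 0.89248
R_total = 8.3836 + 0.89248 + 0.08642 + 0.1283 + 0.09107 = 9.5818 m²·K/W
Q = A·ΔT/R = 46.56 × (17.93 − 6.54) / 9.5818 = 55.346 W

55.35 W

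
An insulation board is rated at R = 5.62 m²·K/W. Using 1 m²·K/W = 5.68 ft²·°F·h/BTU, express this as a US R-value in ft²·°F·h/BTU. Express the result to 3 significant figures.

R_US = 5.62 × 5.68 = 31.92

31.9 ft²·°F·h/BTU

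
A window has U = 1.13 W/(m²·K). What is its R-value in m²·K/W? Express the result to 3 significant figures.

R = 1/U = 1/1.13 = 0.885

0.885 m²·K/W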